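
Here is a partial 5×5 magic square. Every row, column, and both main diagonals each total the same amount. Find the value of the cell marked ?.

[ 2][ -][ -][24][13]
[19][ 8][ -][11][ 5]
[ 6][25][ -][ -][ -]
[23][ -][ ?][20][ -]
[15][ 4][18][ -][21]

1

Column 1 is complete and sums to 65; that is the magic constant.
From row 2, 65 − (19 + 8 + 11 + 5) gives (2,3) = 22.
Row 5 needs 65; the known cells sum to 58, so (5,4) = 7.
Column 4 must total 65; the given cells sum to 62, so (3,4) = 3.
The remaining cell in main diagonal is (3,3) = 65 − 51 = 14.
Anti-diagonal needs 65; the known cells sum to 53, so (4,2) = 12.
Row 3 must total 65; the given cells sum to 48, so (3,5) = 17.
Column 2: 8 + 25 + 12 + 4 + ? = 65, so (1,2) = 16.
Column 5 must total 65; the given cells sum to 56, so (4,5) = 9.
Using row 1: 2 + 16 + 24 + 13 + ? → (1,3) = 65 − 55 = 10.
From row 4, 65 − (23 + 12 + 20 + 9) gives (4,3) = 1.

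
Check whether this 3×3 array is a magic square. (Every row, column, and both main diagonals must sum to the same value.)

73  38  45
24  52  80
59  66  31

Row 1: 73 + 38 + 45 = 156.
Row 2: 24 + 52 + 80 = 156.
Row 3: 59 + 66 + 31 = 156.
Column 1: 73 + 24 + 59 = 156.
Column 2: 38 + 52 + 66 = 156.
Column 3: 45 + 80 + 31 = 156.
Main diagonal: 73 + 52 + 31 = 156.
Anti-diagonal: 45 + 52 + 59 = 156.
All lines sum to 156.

Yes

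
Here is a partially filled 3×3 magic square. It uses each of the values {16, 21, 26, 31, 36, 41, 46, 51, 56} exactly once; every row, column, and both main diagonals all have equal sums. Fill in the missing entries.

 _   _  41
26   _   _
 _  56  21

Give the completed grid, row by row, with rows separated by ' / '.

51 16 41 / 26 36 46 / 31 56 21

The 9 entries sum to 324, so each line sums to 324/3 = 108.
Row 3 must total 108; the given cells sum to 77, so (3,1) = 31.
The remaining cell in column 1 is (1,1) = 108 − 57 = 51.
The remaining cell in column 3 is (2,3) = 108 − 62 = 46.
The remaining cell in main diagonal is (2,2) = 108 − 72 = 36.
From row 1, 108 − (51 + 41) gives (1,2) = 16.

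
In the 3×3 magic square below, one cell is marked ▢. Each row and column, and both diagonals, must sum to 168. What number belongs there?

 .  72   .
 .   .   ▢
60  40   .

From row 3, 168 − (60 + 40) gives (3,3) = 68.
Column 2 must total 168; the given cells sum to 112, so (2,2) = 56.
Using main diagonal: 56 + 68 + ? → (1,1) = 168 − 124 = 44.
Anti-diagonal needs 168; the known cells sum to 116, so (1,3) = 52.
The remaining cell in column 1 is (2,1) = 168 − 104 = 64.
Using column 3: 52 + 68 + ? → (2,3) = 168 − 120 = 48.

48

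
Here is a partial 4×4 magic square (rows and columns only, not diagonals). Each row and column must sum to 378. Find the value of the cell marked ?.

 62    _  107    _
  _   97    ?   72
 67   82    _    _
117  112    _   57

From row 4, 378 − (117 + 112 + 57) gives (4,3) = 92.
Column 1: 62 + 67 + 117 + ? = 378, so (2,1) = 132.
The remaining cell in column 2 is (1,2) = 378 − 291 = 87.
From row 1, 378 − (62 + 87 + 107) gives (1,4) = 122.
Row 2: 132 + 97 + 72 + ? = 378, so (2,3) = 77.

77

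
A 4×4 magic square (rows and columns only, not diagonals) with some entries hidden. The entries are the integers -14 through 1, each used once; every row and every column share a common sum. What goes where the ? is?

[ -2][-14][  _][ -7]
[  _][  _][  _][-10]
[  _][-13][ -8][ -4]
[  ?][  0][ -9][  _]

-12

The entries are -14 through 1, which sum to -104, so each line sums to -104/4 = -26.
Using row 1: -2 + (-14) + (-7) + ? → (1,3) = -26 − (-23) = -3.
Using row 3: -13 + (-8) + (-4) + ? → (3,1) = -26 − (-25) = -1.
Using column 2: -14 + (-13) + 0 + ? → (2,2) = -26 − (-27) = 1.
Column 3 needs -26; the known cells sum to -20, so (2,3) = -6.
The remaining cell in column 4 is (4,4) = -26 − (-21) = -5.
Row 2 must total -26; the given cells sum to -15, so (2,1) = -11.
Using row 4: 0 + (-9) + (-5) + ? → (4,1) = -26 − (-14) = -12.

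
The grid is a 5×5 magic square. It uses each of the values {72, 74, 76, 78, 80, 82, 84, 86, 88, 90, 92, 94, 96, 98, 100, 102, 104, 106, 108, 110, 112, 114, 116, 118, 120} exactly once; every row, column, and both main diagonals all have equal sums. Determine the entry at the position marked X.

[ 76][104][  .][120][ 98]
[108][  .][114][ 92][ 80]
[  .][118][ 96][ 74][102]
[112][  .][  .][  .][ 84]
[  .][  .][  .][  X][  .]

The 25 entries sum to 2400, so each line sums to 2400/5 = 480.
Row 1 must total 480; the given cells sum to 398, so (1,3) = 82.
Row 2: 108 + 114 + 92 + 80 + ? = 480, so (2,2) = 86.
Row 3: 118 + 96 + 74 + 102 + ? = 480, so (3,1) = 90.
The remaining cell in column 1 is (5,1) = 480 − 386 = 94.
Column 5 needs 480; the known cells sum to 364, so (5,5) = 116.
The remaining cell in main diagonal is (4,4) = 480 − 374 = 106.
Anti-diagonal needs 480; the known cells sum to 380, so (4,2) = 100.
Row 4: 112 + 100 + 106 + 84 + ? = 480, so (4,3) = 78.
From column 2, 480 − (104 + 86 + 118 + 100) gives (5,2) = 72.
Using column 3: 82 + 114 + 96 + 78 + ? → (5,3) = 480 − 370 = 110.
Column 4 needs 480; the known cells sum to 392, so (5,4) = 88.

88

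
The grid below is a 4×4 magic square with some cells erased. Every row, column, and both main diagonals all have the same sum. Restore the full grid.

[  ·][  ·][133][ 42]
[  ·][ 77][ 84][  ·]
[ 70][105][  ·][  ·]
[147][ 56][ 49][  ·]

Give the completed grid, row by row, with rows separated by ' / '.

63 140 133 42 / 98 77 84 119 / 70 105 112 91 / 147 56 49 126

Anti-diagonal is already complete: 42 + 84 + 105 + 147 = 378, so that is the magic constant.
From row 4, 378 − (147 + 56 + 49) gives (4,4) = 126.
The remaining cell in column 2 is (1,2) = 378 − 238 = 140.
Using column 3: 133 + 84 + 49 + ? → (3,3) = 378 − 266 = 112.
Using main diagonal: 77 + 112 + 126 + ? → (1,1) = 378 − 315 = 63.
From row 3, 378 − (70 + 105 + 112) gives (3,4) = 91.
Column 1 needs 378; the known cells sum to 280, so (2,1) = 98.
From column 4, 378 − (42 + 91 + 126) gives (2,4) = 119.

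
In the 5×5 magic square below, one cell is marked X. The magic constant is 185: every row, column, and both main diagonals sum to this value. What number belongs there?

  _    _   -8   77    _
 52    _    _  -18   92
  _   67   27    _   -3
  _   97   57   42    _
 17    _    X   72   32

87

Column 4: 77 + (-18) + 42 + 72 + ? = 185, so (3,4) = 12.
Anti-diagonal: -18 + 27 + 97 + 17 + ? = 185, so (1,5) = 62.
Using row 3: 67 + 27 + 12 + (-3) + ? → (3,1) = 185 − 103 = 82.
Column 5: 62 + 92 + (-3) + 32 + ? = 185, so (4,5) = 2.
Row 4: 97 + 57 + 42 + 2 + ? = 185, so (4,1) = -13.
Column 1 must total 185; the given cells sum to 138, so (1,1) = 47.
Main diagonal must total 185; the given cells sum to 148, so (2,2) = 37.
The remaining cell in row 1 is (1,2) = 185 − 178 = 7.
Row 2 must total 185; the given cells sum to 163, so (2,3) = 22.
Column 2: 7 + 37 + 67 + 97 + ? = 185, so (5,2) = -23.
Column 3 needs 185; the known cells sum to 98, so (5,3) = 87.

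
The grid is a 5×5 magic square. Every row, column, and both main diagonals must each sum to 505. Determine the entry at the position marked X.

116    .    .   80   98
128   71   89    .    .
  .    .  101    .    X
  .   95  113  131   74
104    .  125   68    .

Row 4: 95 + 113 + 131 + 74 + ? = 505, so (4,1) = 92.
From column 1, 505 − (116 + 128 + 92 + 104) gives (3,1) = 65.
Column 3 needs 505; the known cells sum to 428, so (1,3) = 77.
Main diagonal must total 505; the given cells sum to 419, so (5,5) = 86.
Anti-diagonal needs 505; the known cells sum to 398, so (2,4) = 107.
Row 1: 116 + 77 + 80 + 98 + ? = 505, so (1,2) = 134.
Row 2 must total 505; the given cells sum to 395, so (2,5) = 110.
Row 5 must total 505; the given cells sum to 383, so (5,2) = 122.
From column 2, 505 − (134 + 71 + 95 + 122) gives (3,2) = 83.
Column 4 must total 505; the given cells sum to 386, so (3,4) = 119.
Column 5 must total 505; the given cells sum to 368, so (3,5) = 137.

137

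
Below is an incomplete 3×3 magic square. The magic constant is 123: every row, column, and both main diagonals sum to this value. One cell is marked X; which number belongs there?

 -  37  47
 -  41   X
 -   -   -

33

Row 1 needs 123; the known cells sum to 84, so (1,1) = 39.
Column 2: 37 + 41 + ? = 123, so (3,2) = 45.
From main diagonal, 123 − (39 + 41) gives (3,3) = 43.
Using anti-diagonal: 47 + 41 + ? → (3,1) = 123 − 88 = 35.
Using column 1: 39 + 35 + ? → (2,1) = 123 − 74 = 49.
Column 3: 47 + 43 + ? = 123, so (2,3) = 33.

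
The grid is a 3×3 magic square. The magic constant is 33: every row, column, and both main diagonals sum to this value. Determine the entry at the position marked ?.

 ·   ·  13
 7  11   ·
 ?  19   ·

The remaining cell in row 2 is (2,3) = 33 − 18 = 15.
Using column 2: 11 + 19 + ? → (1,2) = 33 − 30 = 3.
From column 3, 33 − (13 + 15) gives (3,3) = 5.
From main diagonal, 33 − (11 + 5) gives (1,1) = 17.
Anti-diagonal needs 33; the known cells sum to 24, so (3,1) = 9.

9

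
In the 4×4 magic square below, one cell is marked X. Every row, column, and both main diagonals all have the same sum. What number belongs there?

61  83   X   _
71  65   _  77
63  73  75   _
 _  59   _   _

Column 2 is complete and sums to 280; that is the magic constant.
The remaining cell in row 2 is (2,3) = 280 − 213 = 67.
From row 3, 280 − (63 + 73 + 75) gives (3,4) = 69.
Column 1 must total 280; the given cells sum to 195, so (4,1) = 85.
Main diagonal needs 280; the known cells sum to 201, so (4,4) = 79.
From anti-diagonal, 280 − (67 + 73 + 85) gives (1,4) = 55.
From row 1, 280 − (61 + 83 + 55) gives (1,3) = 81.

81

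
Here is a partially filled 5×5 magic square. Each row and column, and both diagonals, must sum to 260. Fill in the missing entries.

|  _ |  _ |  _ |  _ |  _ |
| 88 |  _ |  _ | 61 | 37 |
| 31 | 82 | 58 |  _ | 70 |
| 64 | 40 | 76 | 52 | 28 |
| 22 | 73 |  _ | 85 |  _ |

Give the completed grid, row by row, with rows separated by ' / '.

The remaining cell in row 3 is (3,4) = 260 − 241 = 19.
Column 1 must total 260; the given cells sum to 205, so (1,1) = 55.
Column 4 needs 260; the known cells sum to 217, so (1,4) = 43.
The remaining cell in anti-diagonal is (1,5) = 260 − 181 = 79.
Using column 5: 79 + 37 + 70 + 28 + ? → (5,5) = 260 − 214 = 46.
The remaining cell in main diagonal is (2,2) = 260 − 211 = 49.
The remaining cell in row 2 is (2,3) = 260 − 235 = 25.
Row 5 must total 260; the given cells sum to 226, so (5,3) = 34.
Column 2: 49 + 82 + 40 + 73 + ? = 260, so (1,2) = 16.
Column 3 must total 260; the given cells sum to 193, so (1,3) = 67.

55 16 67 43 79 / 88 49 25 61 37 / 31 82 58 19 70 / 64 40 76 52 28 / 22 73 34 85 46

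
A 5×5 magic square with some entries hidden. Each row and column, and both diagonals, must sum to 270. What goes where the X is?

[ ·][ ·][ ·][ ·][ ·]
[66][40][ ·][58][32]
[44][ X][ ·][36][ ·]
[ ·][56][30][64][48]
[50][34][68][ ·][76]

78

Using row 2: 66 + 40 + 58 + 32 + ? → (2,3) = 270 − 196 = 74.
Row 4: 56 + 30 + 64 + 48 + ? = 270, so (4,1) = 72.
The remaining cell in row 5 is (5,4) = 270 − 228 = 42.
The remaining cell in column 1 is (1,1) = 270 − 232 = 38.
Column 4 needs 270; the known cells sum to 200, so (1,4) = 70.
From main diagonal, 270 − (38 + 40 + 64 + 76) gives (3,3) = 52.
Anti-diagonal needs 270; the known cells sum to 216, so (1,5) = 54.
From column 3, 270 − (74 + 52 + 30 + 68) gives (1,3) = 46.
Column 5: 54 + 32 + 48 + 76 + ? = 270, so (3,5) = 60.
The remaining cell in row 1 is (1,2) = 270 − 208 = 62.
Row 3 must total 270; the given cells sum to 192, so (3,2) = 78.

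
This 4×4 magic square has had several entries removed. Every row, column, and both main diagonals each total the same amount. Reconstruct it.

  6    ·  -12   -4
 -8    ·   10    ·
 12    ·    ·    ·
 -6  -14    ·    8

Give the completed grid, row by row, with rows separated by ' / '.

6 14 -12 -4 / -8 0 10 2 / 12 4 -10 -2 / -6 -14 16 8

Column 1 is already complete: 6 + -8 + 12 + -6 = 4, so that is the magic constant.
Row 1 needs 4; the known cells sum to -10, so (1,2) = 14.
The remaining cell in row 4 is (4,3) = 4 − (-12) = 16.
The remaining cell in column 3 is (3,3) = 4 − 14 = -10.
Main diagonal must total 4; the given cells sum to 4, so (2,2) = 0.
From anti-diagonal, 4 − (-4 + 10 + (-6)) gives (3,2) = 4.
Row 2 must total 4; the given cells sum to 2, so (2,4) = 2.
From row 3, 4 − (12 + 4 + (-10)) gives (3,4) = -2.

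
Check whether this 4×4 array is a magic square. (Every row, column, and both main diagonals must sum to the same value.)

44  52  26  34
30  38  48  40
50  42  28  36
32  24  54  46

Row 1: 44 + 52 + 26 + 34 = 156.
Row 2: 30 + 38 + 48 + 40 = 156.
Row 3: 50 + 42 + 28 + 36 = 156.
Row 4: 32 + 24 + 54 + 46 = 156.
Column 1: 44 + 30 + 50 + 32 = 156.
Column 2: 52 + 38 + 42 + 24 = 156.
Column 3: 26 + 48 + 28 + 54 = 156.
Column 4: 34 + 40 + 36 + 46 = 156.
Main diagonal: 44 + 38 + 28 + 46 = 156.
Anti-diagonal: 34 + 48 + 42 + 32 = 156.
All lines sum to 156.

Yes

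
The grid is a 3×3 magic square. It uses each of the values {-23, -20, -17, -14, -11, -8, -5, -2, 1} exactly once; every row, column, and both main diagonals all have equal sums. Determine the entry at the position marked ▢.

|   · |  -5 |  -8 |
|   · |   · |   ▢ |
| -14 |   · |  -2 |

The 9 entries sum to -99, so each line sums to -99/3 = -33.
Row 1 needs -33; the known cells sum to -13, so (1,1) = -20.
The remaining cell in row 3 is (3,2) = -33 − (-16) = -17.
Column 1 needs -33; the known cells sum to -34, so (2,1) = 1.
From column 2, -33 − (-5 + (-17)) gives (2,2) = -11.
Column 3 must total -33; the given cells sum to -10, so (2,3) = -23.

-23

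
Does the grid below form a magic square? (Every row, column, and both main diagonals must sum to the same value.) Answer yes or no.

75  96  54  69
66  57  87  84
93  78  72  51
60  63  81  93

No — column 3 sums to 294 but column 4 sums to 297.

Row 1: 75 + 96 + 54 + 69 = 294.
Row 2: 66 + 57 + 87 + 84 = 294.
Row 3: 93 + 78 + 72 + 51 = 294.
Row 4: 60 + 63 + 81 + 93 = 297.
Column 1: 75 + 66 + 93 + 60 = 294.
Column 2: 96 + 57 + 78 + 63 = 294.
Column 3: 54 + 87 + 72 + 81 = 294.
Column 4: 69 + 84 + 51 + 93 = 297.
Main diagonal: 75 + 57 + 72 + 93 = 297.
Anti-diagonal: 69 + 87 + 78 + 60 = 294.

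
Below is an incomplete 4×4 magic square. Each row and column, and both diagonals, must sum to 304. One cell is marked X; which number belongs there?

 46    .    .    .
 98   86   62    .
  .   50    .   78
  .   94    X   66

54

Row 2 must total 304; the given cells sum to 246, so (2,4) = 58.
Column 2 needs 304; the known cells sum to 230, so (1,2) = 74.
Using column 4: 58 + 78 + 66 + ? → (1,4) = 304 − 202 = 102.
Main diagonal must total 304; the given cells sum to 198, so (3,3) = 106.
Anti-diagonal needs 304; the known cells sum to 214, so (4,1) = 90.
Row 1: 46 + 74 + 102 + ? = 304, so (1,3) = 82.
Row 3: 50 + 106 + 78 + ? = 304, so (3,1) = 70.
Row 4 needs 304; the known cells sum to 250, so (4,3) = 54.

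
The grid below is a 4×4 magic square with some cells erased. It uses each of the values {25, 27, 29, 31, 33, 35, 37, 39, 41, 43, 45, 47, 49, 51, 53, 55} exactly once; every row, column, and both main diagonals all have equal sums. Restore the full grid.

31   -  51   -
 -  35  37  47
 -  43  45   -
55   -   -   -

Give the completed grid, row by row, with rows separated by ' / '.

31 53 51 25 / 41 35 37 47 / 33 43 45 39 / 55 29 27 49

The 16 entries sum to 640, so each line sums to 640/4 = 160.
The remaining cell in row 2 is (2,1) = 160 − 119 = 41.
The remaining cell in column 1 is (3,1) = 160 − 127 = 33.
Column 3: 51 + 37 + 45 + ? = 160, so (4,3) = 27.
The remaining cell in main diagonal is (4,4) = 160 − 111 = 49.
Anti-diagonal must total 160; the given cells sum to 135, so (1,4) = 25.
Row 1 must total 160; the given cells sum to 107, so (1,2) = 53.
Row 3 needs 160; the known cells sum to 121, so (3,4) = 39.
Row 4 needs 160; the known cells sum to 131, so (4,2) = 29.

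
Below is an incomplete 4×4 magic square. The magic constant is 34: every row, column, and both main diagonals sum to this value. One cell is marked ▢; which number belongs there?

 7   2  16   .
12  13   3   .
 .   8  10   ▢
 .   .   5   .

Row 1 must total 34; the given cells sum to 25, so (1,4) = 9.
Using row 2: 12 + 13 + 3 + ? → (2,4) = 34 − 28 = 6.
From column 2, 34 − (2 + 13 + 8) gives (4,2) = 11.
Using main diagonal: 7 + 13 + 10 + ? → (4,4) = 34 − 30 = 4.
From anti-diagonal, 34 − (9 + 3 + 8) gives (4,1) = 14.
From column 1, 34 − (7 + 12 + 14) gives (3,1) = 1.
Column 4: 9 + 6 + 4 + ? = 34, so (3,4) = 15.

15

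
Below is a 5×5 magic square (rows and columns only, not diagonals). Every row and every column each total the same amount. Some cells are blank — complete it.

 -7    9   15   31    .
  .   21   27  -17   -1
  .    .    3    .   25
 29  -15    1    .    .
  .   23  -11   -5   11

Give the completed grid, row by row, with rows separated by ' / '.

-7 9 15 31 -13 / 5 21 27 -17 -1 / -9 -3 3 19 25 / 29 -15 1 7 13 / 17 23 -11 -5 11

Column 3 is already complete: 15 + 27 + 3 + 1 + -11 = 35, so that is the magic constant.
Using row 1: -7 + 9 + 15 + 31 + ? → (1,5) = 35 − 48 = -13.
Using row 2: 21 + 27 + (-17) + (-1) + ? → (2,1) = 35 − 30 = 5.
Row 5: 23 + (-11) + (-5) + 11 + ? = 35, so (5,1) = 17.
Column 1 must total 35; the given cells sum to 44, so (3,1) = -9.
From column 2, 35 − (9 + 21 + (-15) + 23) gives (3,2) = -3.
Column 5 needs 35; the known cells sum to 22, so (4,5) = 13.
Row 3 needs 35; the known cells sum to 16, so (3,4) = 19.
The remaining cell in row 4 is (4,4) = 35 − 28 = 7.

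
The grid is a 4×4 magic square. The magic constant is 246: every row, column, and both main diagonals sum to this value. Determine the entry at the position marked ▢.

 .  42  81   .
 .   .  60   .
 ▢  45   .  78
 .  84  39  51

Row 4 must total 246; the given cells sum to 174, so (4,1) = 72.
Column 2 must total 246; the given cells sum to 171, so (2,2) = 75.
From column 3, 246 − (81 + 60 + 39) gives (3,3) = 66.
Main diagonal: 75 + 66 + 51 + ? = 246, so (1,1) = 54.
From anti-diagonal, 246 − (60 + 45 + 72) gives (1,4) = 69.
Row 3 must total 246; the given cells sum to 189, so (3,1) = 57.

57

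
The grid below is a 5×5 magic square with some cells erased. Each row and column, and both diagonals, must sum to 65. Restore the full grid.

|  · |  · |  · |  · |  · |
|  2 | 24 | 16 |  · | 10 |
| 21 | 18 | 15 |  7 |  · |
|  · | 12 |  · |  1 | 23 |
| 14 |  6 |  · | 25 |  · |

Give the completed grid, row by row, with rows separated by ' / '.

8 5 22 19 11 / 2 24 16 13 10 / 21 18 15 7 4 / 20 12 9 1 23 / 14 6 3 25 17

From row 2, 65 − (2 + 24 + 16 + 10) gives (2,4) = 13.
Row 3 needs 65; the known cells sum to 61, so (3,5) = 4.
From column 2, 65 − (24 + 18 + 12 + 6) gives (1,2) = 5.
Column 4: 13 + 7 + 1 + 25 + ? = 65, so (1,4) = 19.
Anti-diagonal: 13 + 15 + 12 + 14 + ? = 65, so (1,5) = 11.
Using column 5: 11 + 10 + 4 + 23 + ? → (5,5) = 65 − 48 = 17.
From main diagonal, 65 − (24 + 15 + 1 + 17) gives (1,1) = 8.
From row 1, 65 − (8 + 5 + 19 + 11) gives (1,3) = 22.
The remaining cell in row 5 is (5,3) = 65 − 62 = 3.
Column 1 must total 65; the given cells sum to 45, so (4,1) = 20.
Using column 3: 22 + 16 + 15 + 3 + ? → (4,3) = 65 − 56 = 9.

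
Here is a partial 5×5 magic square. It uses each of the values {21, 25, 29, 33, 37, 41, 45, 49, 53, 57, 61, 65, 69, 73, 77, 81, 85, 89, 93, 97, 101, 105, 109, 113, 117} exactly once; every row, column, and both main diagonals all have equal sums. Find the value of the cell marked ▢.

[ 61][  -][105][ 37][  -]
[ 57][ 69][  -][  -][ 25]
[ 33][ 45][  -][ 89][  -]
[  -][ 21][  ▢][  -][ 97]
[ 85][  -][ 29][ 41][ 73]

53

The 25 entries sum to 1725, so each line sums to 1725/5 = 345.
Row 5 needs 345; the known cells sum to 228, so (5,2) = 117.
Column 1: 61 + 57 + 33 + 85 + ? = 345, so (4,1) = 109.
The remaining cell in column 2 is (1,2) = 345 − 252 = 93.
Using row 1: 61 + 93 + 105 + 37 + ? → (1,5) = 345 − 296 = 49.
The remaining cell in column 5 is (3,5) = 345 − 244 = 101.
Row 3: 33 + 45 + 89 + 101 + ? = 345, so (3,3) = 77.
Main diagonal: 61 + 69 + 77 + 73 + ? = 345, so (4,4) = 65.
Anti-diagonal needs 345; the known cells sum to 232, so (2,4) = 113.
From row 2, 345 − (57 + 69 + 113 + 25) gives (2,3) = 81.
From row 4, 345 − (109 + 21 + 65 + 97) gives (4,3) = 53.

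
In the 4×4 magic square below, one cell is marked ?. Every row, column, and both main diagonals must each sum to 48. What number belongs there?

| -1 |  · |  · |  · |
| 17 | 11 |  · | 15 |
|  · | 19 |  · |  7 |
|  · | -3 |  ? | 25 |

3

Row 2: 17 + 11 + 15 + ? = 48, so (2,3) = 5.
The remaining cell in column 2 is (1,2) = 48 − 27 = 21.
Using column 4: 15 + 7 + 25 + ? → (1,4) = 48 − 47 = 1.
Using main diagonal: -1 + 11 + 25 + ? → (3,3) = 48 − 35 = 13.
Anti-diagonal: 1 + 5 + 19 + ? = 48, so (4,1) = 23.
Row 1 must total 48; the given cells sum to 21, so (1,3) = 27.
Using row 3: 19 + 13 + 7 + ? → (3,1) = 48 − 39 = 9.
Row 4 needs 48; the known cells sum to 45, so (4,3) = 3.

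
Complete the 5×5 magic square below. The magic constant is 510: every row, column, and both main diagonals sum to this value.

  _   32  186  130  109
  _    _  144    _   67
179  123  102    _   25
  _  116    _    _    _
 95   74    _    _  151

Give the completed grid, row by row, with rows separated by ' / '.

53 32 186 130 109 / 46 165 144 88 67 / 179 123 102 81 25 / 137 116 60 39 158 / 95 74 18 172 151

From row 1, 510 − (32 + 186 + 130 + 109) gives (1,1) = 53.
The remaining cell in row 3 is (3,4) = 510 − 429 = 81.
From column 2, 510 − (32 + 123 + 116 + 74) gives (2,2) = 165.
The remaining cell in column 5 is (4,5) = 510 − 352 = 158.
Main diagonal needs 510; the known cells sum to 471, so (4,4) = 39.
The remaining cell in anti-diagonal is (2,4) = 510 − 422 = 88.
The remaining cell in row 2 is (2,1) = 510 − 464 = 46.
The remaining cell in column 1 is (4,1) = 510 − 373 = 137.
From column 4, 510 − (130 + 88 + 81 + 39) gives (5,4) = 172.
From row 4, 510 − (137 + 116 + 39 + 158) gives (4,3) = 60.
Row 5: 95 + 74 + 172 + 151 + ? = 510, so (5,3) = 18.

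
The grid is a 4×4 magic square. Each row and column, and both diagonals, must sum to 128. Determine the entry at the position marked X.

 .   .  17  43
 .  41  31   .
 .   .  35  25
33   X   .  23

27

Column 3: 17 + 31 + 35 + ? = 128, so (4,3) = 45.
Column 4: 43 + 25 + 23 + ? = 128, so (2,4) = 37.
Main diagonal must total 128; the given cells sum to 99, so (1,1) = 29.
Anti-diagonal needs 128; the known cells sum to 107, so (3,2) = 21.
From row 1, 128 − (29 + 17 + 43) gives (1,2) = 39.
From row 2, 128 − (41 + 31 + 37) gives (2,1) = 19.
Row 3: 21 + 35 + 25 + ? = 128, so (3,1) = 47.
The remaining cell in row 4 is (4,2) = 128 − 101 = 27.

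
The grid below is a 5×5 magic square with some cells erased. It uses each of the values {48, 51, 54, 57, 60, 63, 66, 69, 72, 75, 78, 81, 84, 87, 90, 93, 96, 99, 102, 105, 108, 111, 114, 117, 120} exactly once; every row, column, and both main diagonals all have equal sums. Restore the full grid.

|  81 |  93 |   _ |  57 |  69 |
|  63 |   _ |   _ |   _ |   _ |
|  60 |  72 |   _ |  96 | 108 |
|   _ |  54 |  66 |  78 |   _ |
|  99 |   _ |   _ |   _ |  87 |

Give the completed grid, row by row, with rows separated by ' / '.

81 93 120 57 69 / 63 90 102 114 51 / 60 72 84 96 108 / 117 54 66 78 105 / 99 111 48 75 87

The 25 entries sum to 2100, so each line sums to 2100/5 = 420.
From row 1, 420 − (81 + 93 + 57 + 69) gives (1,3) = 120.
From row 3, 420 − (60 + 72 + 96 + 108) gives (3,3) = 84.
Column 1 must total 420; the given cells sum to 303, so (4,1) = 117.
From main diagonal, 420 − (81 + 84 + 78 + 87) gives (2,2) = 90.
Anti-diagonal needs 420; the known cells sum to 306, so (2,4) = 114.
The remaining cell in row 4 is (4,5) = 420 − 315 = 105.
From column 2, 420 − (93 + 90 + 72 + 54) gives (5,2) = 111.
Column 4 needs 420; the known cells sum to 345, so (5,4) = 75.
Column 5 must total 420; the given cells sum to 369, so (2,5) = 51.
Row 2 needs 420; the known cells sum to 318, so (2,3) = 102.
Using row 5: 99 + 111 + 75 + 87 + ? → (5,3) = 420 − 372 = 48.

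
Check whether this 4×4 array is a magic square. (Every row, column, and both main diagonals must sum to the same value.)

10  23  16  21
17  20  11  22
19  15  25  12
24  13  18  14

No — column 1 sums to 70 but column 2 sums to 71.

Row 1: 10 + 23 + 16 + 21 = 70.
Row 2: 17 + 20 + 11 + 22 = 70.
Row 3: 19 + 15 + 25 + 12 = 71.
Row 4: 24 + 13 + 18 + 14 = 69.
Column 1: 10 + 17 + 19 + 24 = 70.
Column 2: 23 + 20 + 15 + 13 = 71.
Column 3: 16 + 11 + 25 + 18 = 70.
Column 4: 21 + 22 + 12 + 14 = 69.
Main diagonal: 10 + 20 + 25 + 14 = 69.
Anti-diagonal: 21 + 11 + 15 + 24 = 71.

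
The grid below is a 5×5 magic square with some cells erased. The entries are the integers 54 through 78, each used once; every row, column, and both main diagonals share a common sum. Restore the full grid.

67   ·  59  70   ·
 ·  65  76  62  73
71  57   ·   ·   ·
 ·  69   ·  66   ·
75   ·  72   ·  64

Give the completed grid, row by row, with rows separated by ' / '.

The entries are 54 through 78, which sum to 1650, so each line sums to 1650/5 = 330.
Row 2 needs 330; the known cells sum to 276, so (2,1) = 54.
Column 1 must total 330; the given cells sum to 267, so (4,1) = 63.
Main diagonal must total 330; the given cells sum to 262, so (3,3) = 68.
From anti-diagonal, 330 − (62 + 68 + 69 + 75) gives (1,5) = 56.
Row 1 needs 330; the known cells sum to 252, so (1,2) = 78.
Using column 2: 78 + 65 + 57 + 69 + ? → (5,2) = 330 − 269 = 61.
Column 3 must total 330; the given cells sum to 275, so (4,3) = 55.
Using row 4: 63 + 69 + 55 + 66 + ? → (4,5) = 330 − 253 = 77.
Row 5 needs 330; the known cells sum to 272, so (5,4) = 58.
Column 4 must total 330; the given cells sum to 256, so (3,4) = 74.
From column 5, 330 − (56 + 73 + 77 + 64) gives (3,5) = 60.

67 78 59 70 56 / 54 65 76 62 73 / 71 57 68 74 60 / 63 69 55 66 77 / 75 61 72 58 64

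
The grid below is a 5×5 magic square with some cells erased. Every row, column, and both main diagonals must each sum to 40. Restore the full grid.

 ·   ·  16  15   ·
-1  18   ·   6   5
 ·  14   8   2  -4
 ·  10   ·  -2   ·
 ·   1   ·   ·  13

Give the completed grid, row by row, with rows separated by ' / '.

3 -3 16 15 9 / -1 18 12 6 5 / 20 14 8 2 -4 / 11 10 4 -2 17 / 7 1 0 19 13

Row 2 must total 40; the given cells sum to 28, so (2,3) = 12.
Row 3: 14 + 8 + 2 + (-4) + ? = 40, so (3,1) = 20.
Column 2: 18 + 14 + 10 + 1 + ? = 40, so (1,2) = -3.
Column 4: 15 + 6 + 2 + (-2) + ? = 40, so (5,4) = 19.
Main diagonal must total 40; the given cells sum to 37, so (1,1) = 3.
Row 1: 3 + (-3) + 16 + 15 + ? = 40, so (1,5) = 9.
Column 5 needs 40; the known cells sum to 23, so (4,5) = 17.
Anti-diagonal: 9 + 6 + 8 + 10 + ? = 40, so (5,1) = 7.
The remaining cell in row 5 is (5,3) = 40 − 40 = 0.
From column 1, 40 − (3 + (-1) + 20 + 7) gives (4,1) = 11.
Using column 3: 16 + 12 + 8 + 0 + ? → (4,3) = 40 − 36 = 4.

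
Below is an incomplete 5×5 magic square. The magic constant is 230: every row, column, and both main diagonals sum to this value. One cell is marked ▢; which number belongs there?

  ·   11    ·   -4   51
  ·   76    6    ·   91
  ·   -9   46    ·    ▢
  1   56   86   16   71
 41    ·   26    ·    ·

31

The remaining cell in column 2 is (5,2) = 230 − 134 = 96.
Column 3 must total 230; the given cells sum to 164, so (1,3) = 66.
Anti-diagonal needs 230; the known cells sum to 194, so (2,4) = 36.
Row 1: 11 + 66 + (-4) + 51 + ? = 230, so (1,1) = 106.
From row 2, 230 − (76 + 6 + 36 + 91) gives (2,1) = 21.
The remaining cell in column 1 is (3,1) = 230 − 169 = 61.
Main diagonal needs 230; the known cells sum to 244, so (5,5) = -14.
The remaining cell in row 5 is (5,4) = 230 − 149 = 81.
From column 4, 230 − (-4 + 36 + 16 + 81) gives (3,4) = 101.
The remaining cell in column 5 is (3,5) = 230 − 199 = 31.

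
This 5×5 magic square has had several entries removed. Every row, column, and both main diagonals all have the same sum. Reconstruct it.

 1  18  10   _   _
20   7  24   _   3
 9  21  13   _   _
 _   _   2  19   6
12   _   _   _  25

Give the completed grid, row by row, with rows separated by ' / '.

Main diagonal is already complete: 1 + 7 + 13 + 19 + 25 = 65, so that is the magic constant.
Using row 2: 20 + 7 + 24 + 3 + ? → (2,4) = 65 − 54 = 11.
The remaining cell in column 1 is (4,1) = 65 − 42 = 23.
Using column 3: 10 + 24 + 13 + 2 + ? → (5,3) = 65 − 49 = 16.
From row 4, 65 − (23 + 2 + 19 + 6) gives (4,2) = 15.
Using column 2: 18 + 7 + 21 + 15 + ? → (5,2) = 65 − 61 = 4.
The remaining cell in anti-diagonal is (1,5) = 65 − 51 = 14.
From row 1, 65 − (1 + 18 + 10 + 14) gives (1,4) = 22.
The remaining cell in row 5 is (5,4) = 65 − 57 = 8.
Using column 4: 22 + 11 + 19 + 8 + ? → (3,4) = 65 − 60 = 5.
Column 5 must total 65; the given cells sum to 48, so (3,5) = 17.

1 18 10 22 14 / 20 7 24 11 3 / 9 21 13 5 17 / 23 15 2 19 6 / 12 4 16 8 25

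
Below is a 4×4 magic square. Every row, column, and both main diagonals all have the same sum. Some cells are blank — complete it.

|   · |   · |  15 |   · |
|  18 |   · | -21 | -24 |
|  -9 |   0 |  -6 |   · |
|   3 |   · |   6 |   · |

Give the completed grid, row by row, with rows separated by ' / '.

Column 3 is already complete: 15 + -21 + -6 + 6 = -6, so that is the magic constant.
Row 2: 18 + (-21) + (-24) + ? = -6, so (2,2) = 21.
The remaining cell in row 3 is (3,4) = -6 − (-15) = 9.
Using column 1: 18 + (-9) + 3 + ? → (1,1) = -6 − 12 = -18.
The remaining cell in main diagonal is (4,4) = -6 − (-3) = -3.
Using anti-diagonal: -21 + 0 + 3 + ? → (1,4) = -6 − (-18) = 12.
From row 1, -6 − (-18 + 15 + 12) gives (1,2) = -15.
Row 4 needs -6; the known cells sum to 6, so (4,2) = -12.

-18 -15 15 12 / 18 21 -21 -24 / -9 0 -6 9 / 3 -12 6 -3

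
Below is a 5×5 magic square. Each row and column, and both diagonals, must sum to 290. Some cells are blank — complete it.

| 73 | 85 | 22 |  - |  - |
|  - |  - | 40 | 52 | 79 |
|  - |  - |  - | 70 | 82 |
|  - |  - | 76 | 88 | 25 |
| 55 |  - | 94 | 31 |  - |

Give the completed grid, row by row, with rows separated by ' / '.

Using column 3: 22 + 40 + 76 + 94 + ? → (3,3) = 290 − 232 = 58.
From column 4, 290 − (52 + 70 + 88 + 31) gives (1,4) = 49.
Row 1: 73 + 85 + 22 + 49 + ? = 290, so (1,5) = 61.
Column 5 must total 290; the given cells sum to 247, so (5,5) = 43.
From main diagonal, 290 − (73 + 58 + 88 + 43) gives (2,2) = 28.
Using anti-diagonal: 61 + 52 + 58 + 55 + ? → (4,2) = 290 − 226 = 64.
The remaining cell in row 2 is (2,1) = 290 − 199 = 91.
Row 4: 64 + 76 + 88 + 25 + ? = 290, so (4,1) = 37.
From row 5, 290 − (55 + 94 + 31 + 43) gives (5,2) = 67.
Column 1 needs 290; the known cells sum to 256, so (3,1) = 34.
From column 2, 290 − (85 + 28 + 64 + 67) gives (3,2) = 46.

73 85 22 49 61 / 91 28 40 52 79 / 34 46 58 70 82 / 37 64 76 88 25 / 55 67 94 31 43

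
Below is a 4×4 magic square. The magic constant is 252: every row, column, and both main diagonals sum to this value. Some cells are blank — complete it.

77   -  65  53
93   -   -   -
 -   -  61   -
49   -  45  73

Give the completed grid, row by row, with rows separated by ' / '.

Row 1: 77 + 65 + 53 + ? = 252, so (1,2) = 57.
Row 4: 49 + 45 + 73 + ? = 252, so (4,2) = 85.
From column 1, 252 − (77 + 93 + 49) gives (3,1) = 33.
Column 3: 65 + 61 + 45 + ? = 252, so (2,3) = 81.
Main diagonal must total 252; the given cells sum to 211, so (2,2) = 41.
Anti-diagonal needs 252; the known cells sum to 183, so (3,2) = 69.
Using row 2: 93 + 41 + 81 + ? → (2,4) = 252 − 215 = 37.
From row 3, 252 − (33 + 69 + 61) gives (3,4) = 89.

77 57 65 53 / 93 41 81 37 / 33 69 61 89 / 49 85 45 73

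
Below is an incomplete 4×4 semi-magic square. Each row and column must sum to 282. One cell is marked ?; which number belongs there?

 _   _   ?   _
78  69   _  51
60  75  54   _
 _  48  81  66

63

Row 2: 78 + 69 + 51 + ? = 282, so (2,3) = 84.
Row 3 needs 282; the known cells sum to 189, so (3,4) = 93.
Row 4 needs 282; the known cells sum to 195, so (4,1) = 87.
Column 1 needs 282; the known cells sum to 225, so (1,1) = 57.
Column 2: 69 + 75 + 48 + ? = 282, so (1,2) = 90.
The remaining cell in column 3 is (1,3) = 282 − 219 = 63.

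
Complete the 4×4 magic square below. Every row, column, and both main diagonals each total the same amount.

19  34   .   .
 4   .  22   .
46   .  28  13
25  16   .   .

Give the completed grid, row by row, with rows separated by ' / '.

Column 1 is already complete: 19 + 4 + 46 + 25 = 94, so that is the magic constant.
The remaining cell in row 3 is (3,2) = 94 − 87 = 7.
The remaining cell in column 2 is (2,2) = 94 − 57 = 37.
Main diagonal needs 94; the known cells sum to 84, so (4,4) = 10.
Anti-diagonal needs 94; the known cells sum to 54, so (1,4) = 40.
Row 1: 19 + 34 + 40 + ? = 94, so (1,3) = 1.
Row 2: 4 + 37 + 22 + ? = 94, so (2,4) = 31.
Using row 4: 25 + 16 + 10 + ? → (4,3) = 94 − 51 = 43.

19 34 1 40 / 4 37 22 31 / 46 7 28 13 / 25 16 43 10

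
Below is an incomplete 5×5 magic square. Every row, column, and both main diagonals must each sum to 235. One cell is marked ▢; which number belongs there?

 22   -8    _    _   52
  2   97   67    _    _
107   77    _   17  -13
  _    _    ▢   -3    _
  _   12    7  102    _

Row 3 must total 235; the given cells sum to 188, so (3,3) = 47.
Column 2 must total 235; the given cells sum to 178, so (4,2) = 57.
The remaining cell in main diagonal is (5,5) = 235 − 163 = 72.
From row 5, 235 − (12 + 7 + 102 + 72) gives (5,1) = 42.
Column 1 must total 235; the given cells sum to 173, so (4,1) = 62.
Anti-diagonal: 52 + 47 + 57 + 42 + ? = 235, so (2,4) = 37.
Row 2 must total 235; the given cells sum to 203, so (2,5) = 32.
Using column 4: 37 + 17 + (-3) + 102 + ? → (1,4) = 235 − 153 = 82.
Column 5 must total 235; the given cells sum to 143, so (4,5) = 92.
Using row 1: 22 + (-8) + 82 + 52 + ? → (1,3) = 235 − 148 = 87.
Row 4 must total 235; the given cells sum to 208, so (4,3) = 27.

27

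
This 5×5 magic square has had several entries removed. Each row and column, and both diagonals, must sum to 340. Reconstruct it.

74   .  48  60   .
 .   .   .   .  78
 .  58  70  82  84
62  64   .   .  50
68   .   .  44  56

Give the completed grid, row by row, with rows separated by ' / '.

From row 3, 340 − (58 + 70 + 82 + 84) gives (3,1) = 46.
Using column 1: 74 + 46 + 62 + 68 + ? → (2,1) = 340 − 250 = 90.
The remaining cell in column 5 is (1,5) = 340 − 268 = 72.
Anti-diagonal needs 340; the known cells sum to 274, so (2,4) = 66.
Row 1 needs 340; the known cells sum to 254, so (1,2) = 86.
Column 4: 60 + 66 + 82 + 44 + ? = 340, so (4,4) = 88.
From main diagonal, 340 − (74 + 70 + 88 + 56) gives (2,2) = 52.
Row 2: 90 + 52 + 66 + 78 + ? = 340, so (2,3) = 54.
Using row 4: 62 + 64 + 88 + 50 + ? → (4,3) = 340 − 264 = 76.
Column 2 needs 340; the known cells sum to 260, so (5,2) = 80.
Column 3 needs 340; the known cells sum to 248, so (5,3) = 92.

74 86 48 60 72 / 90 52 54 66 78 / 46 58 70 82 84 / 62 64 76 88 50 / 68 80 92 44 56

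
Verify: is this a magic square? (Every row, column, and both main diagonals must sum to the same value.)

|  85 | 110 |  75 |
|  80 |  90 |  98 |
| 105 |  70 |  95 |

No — main diagonal sums to 270 but row 2 sums to 268.

Row 1: 85 + 110 + 75 = 270.
Row 2: 80 + 90 + 98 = 268.
Row 3: 105 + 70 + 95 = 270.
Column 1: 85 + 80 + 105 = 270.
Column 2: 110 + 90 + 70 = 270.
Column 3: 75 + 98 + 95 = 268.
Main diagonal: 85 + 90 + 95 = 270.
Anti-diagonal: 75 + 90 + 105 = 270.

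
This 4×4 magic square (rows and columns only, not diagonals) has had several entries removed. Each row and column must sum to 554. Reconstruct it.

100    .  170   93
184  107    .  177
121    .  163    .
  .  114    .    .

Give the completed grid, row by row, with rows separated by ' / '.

Using row 1: 100 + 170 + 93 + ? → (1,2) = 554 − 363 = 191.
The remaining cell in row 2 is (2,3) = 554 − 468 = 86.
Column 1: 100 + 184 + 121 + ? = 554, so (4,1) = 149.
Using column 2: 191 + 107 + 114 + ? → (3,2) = 554 − 412 = 142.
Column 3: 170 + 86 + 163 + ? = 554, so (4,3) = 135.
Row 3 needs 554; the known cells sum to 426, so (3,4) = 128.
Row 4: 149 + 114 + 135 + ? = 554, so (4,4) = 156.

100 191 170 93 / 184 107 86 177 / 121 142 163 128 / 149 114 135 156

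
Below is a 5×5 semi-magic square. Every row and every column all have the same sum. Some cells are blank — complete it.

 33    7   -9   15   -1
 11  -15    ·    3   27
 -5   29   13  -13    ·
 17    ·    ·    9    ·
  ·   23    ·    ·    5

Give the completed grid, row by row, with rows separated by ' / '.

Row 1 is already complete: 33 + 7 + -9 + 15 + -1 = 45, so that is the magic constant.
Row 2 needs 45; the known cells sum to 26, so (2,3) = 19.
Row 3: -5 + 29 + 13 + (-13) + ? = 45, so (3,5) = 21.
The remaining cell in column 1 is (5,1) = 45 − 56 = -11.
Column 2 needs 45; the known cells sum to 44, so (4,2) = 1.
From column 4, 45 − (15 + 3 + (-13) + 9) gives (5,4) = 31.
Using column 5: -1 + 27 + 21 + 5 + ? → (4,5) = 45 − 52 = -7.
From row 4, 45 − (17 + 1 + 9 + (-7)) gives (4,3) = 25.
Row 5: -11 + 23 + 31 + 5 + ? = 45, so (5,3) = -3.

33 7 -9 15 -1 / 11 -15 19 3 27 / -5 29 13 -13 21 / 17 1 25 9 -7 / -11 23 -3 31 5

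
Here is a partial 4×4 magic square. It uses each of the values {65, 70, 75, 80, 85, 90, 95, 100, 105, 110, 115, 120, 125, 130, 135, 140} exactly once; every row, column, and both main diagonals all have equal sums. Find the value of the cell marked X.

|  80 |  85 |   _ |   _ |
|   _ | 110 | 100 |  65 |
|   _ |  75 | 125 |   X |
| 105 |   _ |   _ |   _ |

The 16 entries sum to 1640, so each line sums to 1640/4 = 410.
From row 2, 410 − (110 + 100 + 65) gives (2,1) = 135.
Column 1 must total 410; the given cells sum to 320, so (3,1) = 90.
Column 2 needs 410; the known cells sum to 270, so (4,2) = 140.
From main diagonal, 410 − (80 + 110 + 125) gives (4,4) = 95.
From anti-diagonal, 410 − (100 + 75 + 105) gives (1,4) = 130.
Row 1 needs 410; the known cells sum to 295, so (1,3) = 115.
Row 3 needs 410; the known cells sum to 290, so (3,4) = 120.

120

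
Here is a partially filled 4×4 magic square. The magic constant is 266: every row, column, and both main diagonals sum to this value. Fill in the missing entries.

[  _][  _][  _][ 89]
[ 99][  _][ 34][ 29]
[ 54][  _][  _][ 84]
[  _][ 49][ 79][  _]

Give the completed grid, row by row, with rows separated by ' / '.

The remaining cell in row 2 is (2,2) = 266 − 162 = 104.
From column 4, 266 − (89 + 29 + 84) gives (4,4) = 64.
From row 4, 266 − (49 + 79 + 64) gives (4,1) = 74.
From column 1, 266 − (99 + 54 + 74) gives (1,1) = 39.
Using main diagonal: 39 + 104 + 64 + ? → (3,3) = 266 − 207 = 59.
From anti-diagonal, 266 − (89 + 34 + 74) gives (3,2) = 69.
Column 2: 104 + 69 + 49 + ? = 266, so (1,2) = 44.
Using column 3: 34 + 59 + 79 + ? → (1,3) = 266 − 172 = 94.

39 44 94 89 / 99 104 34 29 / 54 69 59 84 / 74 49 79 64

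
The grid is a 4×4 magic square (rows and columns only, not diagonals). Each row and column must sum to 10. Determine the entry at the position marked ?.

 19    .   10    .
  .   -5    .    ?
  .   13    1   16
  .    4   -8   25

Using row 3: 13 + 1 + 16 + ? → (3,1) = 10 − 30 = -20.
Using row 4: 4 + (-8) + 25 + ? → (4,1) = 10 − 21 = -11.
Column 1 needs 10; the known cells sum to -12, so (2,1) = 22.
Column 2 needs 10; the known cells sum to 12, so (1,2) = -2.
Using column 3: 10 + 1 + (-8) + ? → (2,3) = 10 − 3 = 7.
Row 1 must total 10; the given cells sum to 27, so (1,4) = -17.
From row 2, 10 − (22 + (-5) + 7) gives (2,4) = -14.

-14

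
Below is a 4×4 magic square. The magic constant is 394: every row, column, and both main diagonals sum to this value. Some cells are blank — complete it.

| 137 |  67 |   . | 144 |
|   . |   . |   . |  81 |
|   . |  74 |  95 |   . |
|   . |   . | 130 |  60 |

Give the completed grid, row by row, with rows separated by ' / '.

137 67 46 144 / 88 102 123 81 / 116 74 95 109 / 53 151 130 60

Row 1: 137 + 67 + 144 + ? = 394, so (1,3) = 46.
Using column 3: 46 + 95 + 130 + ? → (2,3) = 394 − 271 = 123.
The remaining cell in column 4 is (3,4) = 394 − 285 = 109.
Using main diagonal: 137 + 95 + 60 + ? → (2,2) = 394 − 292 = 102.
Anti-diagonal needs 394; the known cells sum to 341, so (4,1) = 53.
Row 2: 102 + 123 + 81 + ? = 394, so (2,1) = 88.
The remaining cell in row 3 is (3,1) = 394 − 278 = 116.
Using row 4: 53 + 130 + 60 + ? → (4,2) = 394 − 243 = 151.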